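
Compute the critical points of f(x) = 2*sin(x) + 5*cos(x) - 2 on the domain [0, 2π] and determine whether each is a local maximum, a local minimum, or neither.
f'(x) = -5*sin(x) + 2*cos(x)

Solve f'(x) = 0 on [0, 2π]:
  f'(x) = 0 ⇔ 2*cos(x) = 5*sin(x) ⇔ tan(x) = 2/5, i.e. x = arctan(2/5) + nπ; keep the solutions lying in [0, 2π].
  ⇒ x = atan(2/5) ≈ 0.3805, atan(2/5) + pi ≈ 3.5221

f''(x) = -2*sin(x) - 5*cos(x)
Second-derivative test at each critical point:
  f''(0.3805) = -5.3852 < 0 → local maximum
  f''(3.5221) = 5.3852 > 0 → local minimum

Critical points: x = atan(2/5) ≈ 0.3805 (local maximum); x = atan(2/5) + pi ≈ 3.5221 (local minimum)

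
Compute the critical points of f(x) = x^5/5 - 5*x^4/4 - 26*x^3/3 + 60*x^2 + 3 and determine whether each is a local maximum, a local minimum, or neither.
f'(x) = x*(x^3 - 5*x^2 - 26*x + 120)

Solve f'(x) = 0:
  Factor: x^4 - 5*x^3 - 26*x^2 + 120*x = x*(x - 6)*(x - 4)*(x + 5) = 0.
  ⇒ x = -5, 0, 4, 6

f''(x) = 4*x^3 - 15*x^2 - 52*x + 120
Second-derivative test at each critical point:
  f''(-5) = -495 < 0 → local maximum
  f''(0) = 120 > 0 → local minimum
  f''(4) = -72 < 0 → local maximum
  f''(6) = 132 > 0 → local minimum

Critical points: x = -5 (local maximum); x = 0 (local minimum); x = 4 (local maximum); x = 6 (local minimum)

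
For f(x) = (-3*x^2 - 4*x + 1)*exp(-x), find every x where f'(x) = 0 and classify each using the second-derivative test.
f'(x) = (3*x^2 - 2*x - 5)*exp(-x)

Solve f'(x) = 0:
  f'(x) = (3*x^2 - 2*x - 5)·exp(-x) and exp(-x) > 0 for every x, so f'(x) = 0 ⇔ 3*x^2 - 2*x - 5 = 0.
  Factor: 3*x^2 - 2*x - 5 = (x + 1)*(3*x - 5) = 0.
  ⇒ x = -1, 5/3

f''(x) = (-3*x^2 + 8*x + 3)*exp(-x)
Second-derivative test at each critical point:
  f''(-1) = -21.7463 < 0 → local maximum
  f''(5/3) = 1.5110 > 0 → local minimum

Critical points: x = -1 (local maximum); x = 5/3 (local minimum)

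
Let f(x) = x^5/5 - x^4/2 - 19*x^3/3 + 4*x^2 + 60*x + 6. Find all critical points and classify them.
f'(x) = x^4 - 2*x^3 - 19*x^2 + 8*x + 60

Solve f'(x) = 0:
  Factor: x^4 - 2*x^3 - 19*x^2 + 8*x + 60 = (x - 5)*(x - 2)*(x + 2)*(x + 3) = 0.
  ⇒ x = -3, -2, 2, 5

f''(x) = 4*x^3 - 6*x^2 - 38*x + 8
Second-derivative test at each critical point:
  f''(-3) = -40 < 0 → local maximum
  f''(-2) = 28 > 0 → local minimum
  f''(2) = -60 < 0 → local maximum
  f''(5) = 168 > 0 → local minimum

Critical points: x = -3 (local maximum); x = -2 (local minimum); x = 2 (local maximum); x = 5 (local minimum)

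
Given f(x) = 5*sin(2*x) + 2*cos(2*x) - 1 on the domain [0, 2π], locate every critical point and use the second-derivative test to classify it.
f'(x) = -4*sin(2*x) + 10*cos(2*x)

Solve f'(x) = 0 on [0, 2π]:
  f'(x) = 0 ⇔ 5*cos(2*x) = 2*sin(2*x) ⇔ tan(2*x) = 5/2, i.e. 2*x = arctan(5/2) + nπ; keep the solutions lying in [0, 2π].
  ⇒ x = atan(5/2)/2 ≈ 0.5951, atan(5/2)/2 + pi/2 ≈ 2.1659, atan(5/2)/2 + pi ≈ 3.7367, atan(5/2)/2 + 3*pi/2 ≈ 5.3075

f''(x) = -20*sin(2*x) - 8*cos(2*x)
Second-derivative test at each critical point:
  f''(0.5951) = -21.5407 < 0 → local maximum
  f''(2.1659) = 21.5407 > 0 → local minimum
  f''(3.7367) = -21.5407 < 0 → local maximum
  f''(5.3075) = 21.5407 > 0 → local minimum

Critical points: x = atan(5/2)/2 ≈ 0.5951 (local maximum); x = atan(5/2)/2 + pi/2 ≈ 2.1659 (local minimum); x = atan(5/2)/2 + pi ≈ 3.7367 (local maximum); x = atan(5/2)/2 + 3*pi/2 ≈ 5.3075 (local minimum)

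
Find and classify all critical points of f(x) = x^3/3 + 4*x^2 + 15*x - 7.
f'(x) = x^2 + 8*x + 15

Solve f'(x) = 0:
  Factor: x^2 + 8*x + 15 = (x + 3)*(x + 5) = 0.
  ⇒ x = -5, -3

f''(x) = 2*x + 8
Second-derivative test at each critical point:
  f''(-5) = -2 < 0 → local maximum
  f''(-3) = 2 > 0 → local minimum

Critical points: x = -5 (local maximum); x = -3 (local minimum)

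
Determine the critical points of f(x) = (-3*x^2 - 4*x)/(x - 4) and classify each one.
f'(x) = (-3*x^2 + 24*x + 16)/(x^2 - 8*x + 16)

Solve f'(x) = 0:
  f'(x) = -(3*x^2 - 24*x - 16)/(x - 4)^2; the denominator is positive wherever f is defined, so f'(x) = 0 ⇔ -3*x^2 + 24*x + 16 = 0.
  3*x^2 - 24*x - 16 = 0 has no rational roots; quadratic formula: x = (24 ± √768)/6.
  ⇒ x = 4 - 8*sqrt(3)/3 ≈ -0.6188, 4 + 8*sqrt(3)/3 ≈ 8.6188

f''(x) = -128/(x^3 - 12*x^2 + 48*x - 64)
Second-derivative test at each critical point:
  f''(-0.6188) = 1.2990 > 0 → local minimum
  f''(8.6188) = -1.2990 < 0 → local maximum

Critical points: x = 4 - 8*sqrt(3)/3 ≈ -0.6188 (local minimum); x = 4 + 8*sqrt(3)/3 ≈ 8.6188 (local maximum)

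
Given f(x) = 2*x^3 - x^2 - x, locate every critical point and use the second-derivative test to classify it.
f'(x) = 6*x^2 - 2*x - 1

Solve f'(x) = 0:
  6*x^2 - 2*x - 1 = 0 has no rational roots; quadratic formula: x = (2 ± √28)/12.
  ⇒ x = 1/6 - sqrt(7)/6 ≈ -0.2743, 1/6 + sqrt(7)/6 ≈ 0.6076

f''(x) = 12*x - 2
Second-derivative test at each critical point:
  f''(-0.2743) = -5.2915 < 0 → local maximum
  f''(0.6076) = 5.2915 > 0 → local minimum

Critical points: x = 1/6 - sqrt(7)/6 ≈ -0.2743 (local maximum); x = 1/6 + sqrt(7)/6 ≈ 0.6076 (local minimum)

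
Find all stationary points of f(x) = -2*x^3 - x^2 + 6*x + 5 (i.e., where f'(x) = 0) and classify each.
f'(x) = -6*x^2 - 2*x + 6

Solve f'(x) = 0:
  Factor: -6*x^2 - 2*x + 6 = -2*(3*x^2 + x - 3); 3*x^2 + x - 3 = 0 has no rational roots; quadratic formula: x = (-1 ± √37)/6.
  ⇒ x = -sqrt(37)/6 - 1/6 ≈ -1.1805, -1/6 + sqrt(37)/6 ≈ 0.8471

f''(x) = -12*x - 2
Second-derivative test at each critical point:
  f''(-1.1805) = 12.1655 > 0 → local minimum
  f''(0.8471) = -12.1655 < 0 → local maximum

Critical points: x = -sqrt(37)/6 - 1/6 ≈ -1.1805 (local minimum); x = -1/6 + sqrt(37)/6 ≈ 0.8471 (local maximum)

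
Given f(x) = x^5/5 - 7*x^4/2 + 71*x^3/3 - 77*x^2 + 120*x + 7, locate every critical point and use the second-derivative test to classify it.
f'(x) = x^4 - 14*x^3 + 71*x^2 - 154*x + 120

Solve f'(x) = 0:
  Factor: x^4 - 14*x^3 + 71*x^2 - 154*x + 120 = (x - 5)*(x - 4)*(x - 3)*(x - 2) = 0.
  ⇒ x = 2, 3, 4, 5

f''(x) = 4*x^3 - 42*x^2 + 142*x - 154
Second-derivative test at each critical point:
  f''(2) = -6 < 0 → local maximum
  f''(3) = 2 > 0 → local minimum
  f''(4) = -2 < 0 → local maximum
  f''(5) = 6 > 0 → local minimum

Critical points: x = 2 (local maximum); x = 3 (local minimum); x = 4 (local maximum); x = 5 (local minimum)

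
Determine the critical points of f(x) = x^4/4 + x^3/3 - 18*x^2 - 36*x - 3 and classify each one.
f'(x) = x^3 + x^2 - 36*x - 36

Solve f'(x) = 0:
  Factor: x^3 + x^2 - 36*x - 36 = (x - 6)*(x + 1)*(x + 6) = 0.
  ⇒ x = -6, -1, 6

f''(x) = 3*x^2 + 2*x - 36
Second-derivative test at each critical point:
  f''(-6) = 60 > 0 → local minimum
  f''(-1) = -35 < 0 → local maximum
  f''(6) = 84 > 0 → local minimum

Critical points: x = -6 (local minimum); x = -1 (local maximum); x = 6 (local minimum)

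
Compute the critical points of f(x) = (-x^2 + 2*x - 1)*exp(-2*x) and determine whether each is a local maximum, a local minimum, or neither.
f'(x) = 2*(x^2 - 3*x + 2)*exp(-2*x)

Solve f'(x) = 0:
  f'(x) = (2*x^2 - 6*x + 4)·exp(-2*x) and exp(-2*x) > 0 for every x, so f'(x) = 0 ⇔ 2*x^2 - 6*x + 4 = 0.
  Factor: 2*x^2 - 6*x + 4 = 2*(x - 2)*(x - 1) = 0.
  ⇒ x = 1, 2

f''(x) = 2*(-2*x^2 + 8*x - 7)*exp(-2*x)
Second-derivative test at each critical point:
  f''(1) = -0.2707 < 0 → local maximum
  f''(2) = 0.0366 > 0 → local minimum

Critical points: x = 1 (local maximum); x = 2 (local minimum)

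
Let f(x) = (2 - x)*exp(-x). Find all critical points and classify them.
f'(x) = (x - 3)*exp(-x)

Solve f'(x) = 0:
  f'(x) = (x - 3)·exp(-x) and exp(-x) > 0 for every x, so f'(x) = 0 ⇔ x - 3 = 0.
  x - 3 = 0.
  ⇒ x = 3

f''(x) = (4 - x)*exp(-x)
Second-derivative test at each critical point:
  f''(3) = 0.0498 > 0 → local minimum

Critical points: x = 3 (local minimum)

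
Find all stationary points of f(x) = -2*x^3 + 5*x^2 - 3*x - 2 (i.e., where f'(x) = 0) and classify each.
f'(x) = -6*x^2 + 10*x - 3

Solve f'(x) = 0:
  6*x^2 - 10*x + 3 = 0 has no rational roots; quadratic formula: x = (10 ± √28)/12.
  ⇒ x = 5/6 - sqrt(7)/6 ≈ 0.3924, sqrt(7)/6 + 5/6 ≈ 1.2743

f''(x) = 10 - 12*x
Second-derivative test at each critical point:
  f''(0.3924) = 5.2915 > 0 → local minimum
  f''(1.2743) = -5.2915 < 0 → local maximum

Critical points: x = 5/6 - sqrt(7)/6 ≈ 0.3924 (local minimum); x = sqrt(7)/6 + 5/6 ≈ 1.2743 (local maximum)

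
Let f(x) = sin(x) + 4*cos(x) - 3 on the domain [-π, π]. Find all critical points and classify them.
f'(x) = -4*sin(x) + cos(x)

Solve f'(x) = 0 on [-π, π]:
  f'(x) = 0 ⇔ cos(x) = 4*sin(x) ⇔ tan(x) = 1/4, i.e. x = arctan(1/4) + nπ; keep the solutions lying in [-π, π].
  ⇒ x = -pi + atan(1/4) ≈ -2.8966, atan(1/4) ≈ 0.2450

f''(x) = -sin(x) - 4*cos(x)
Second-derivative test at each critical point:
  f''(-2.8966) = 4.1231 > 0 → local minimum
  f''(0.2450) = -4.1231 < 0 → local maximum

Critical points: x = -pi + atan(1/4) ≈ -2.8966 (local minimum); x = atan(1/4) ≈ 0.2450 (local maximum)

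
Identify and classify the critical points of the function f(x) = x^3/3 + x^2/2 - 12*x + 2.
f'(x) = x^2 + x - 12

Solve f'(x) = 0:
  Factor: x^2 + x - 12 = (x - 3)*(x + 4) = 0.
  ⇒ x = -4, 3

f''(x) = 2*x + 1
Second-derivative test at each critical point:
  f''(-4) = -7 < 0 → local maximum
  f''(3) = 7 > 0 → local minimum

Critical points: x = -4 (local maximum); x = 3 (local minimum)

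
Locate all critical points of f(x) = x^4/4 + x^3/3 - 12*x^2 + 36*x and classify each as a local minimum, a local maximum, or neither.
f'(x) = x^3 + x^2 - 24*x + 36

Solve f'(x) = 0:
  Factor: x^3 + x^2 - 24*x + 36 = (x - 3)*(x - 2)*(x + 6) = 0.
  ⇒ x = -6, 2, 3

f''(x) = 3*x^2 + 2*x - 24
Second-derivative test at each critical point:
  f''(-6) = 72 > 0 → local minimum
  f''(2) = -8 < 0 → local maximum
  f''(3) = 9 > 0 → local minimum

Critical points: x = -6 (local minimum); x = 2 (local maximum); x = 3 (local minimum)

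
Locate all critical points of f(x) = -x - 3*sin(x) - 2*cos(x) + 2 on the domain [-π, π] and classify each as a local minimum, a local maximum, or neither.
f'(x) = 2*sin(x) - 3*cos(x) - 1

Solve f'(x) = 0 on [-π, π]:
  f'(x) = 0 ⇔ 2*sin(x) - 3*cos(x) = 1. Write the left side as R·cos(x + φ) with R = √((-3)² + (-2)²) = sqrt(13), cos φ = -3*sqrt(13)/13, sin φ = -2*sqrt(13)/13; then cos(x + φ) = sqrt(13)/13. Solve for x and keep the solutions lying in [-π, π].
  ⇒ x = -pi + atan((2 - 6*sqrt(3))/(-4*sqrt(3) - 3)) ≈ -2.4398, atan((2 + 6*sqrt(3))/(-3 + 4*sqrt(3))) ≈ 1.2638

f''(x) = 3*sin(x) + 2*cos(x)
Second-derivative test at each critical point:
  f''(-2.4398) = -3.4641 < 0 → local maximum
  f''(1.2638) = 3.4641 > 0 → local minimum

Critical points: x = -pi + atan((2 - 6*sqrt(3))/(-4*sqrt(3) - 3)) ≈ -2.4398 (local maximum); x = atan((2 + 6*sqrt(3))/(-3 + 4*sqrt(3))) ≈ 1.2638 (local minimum)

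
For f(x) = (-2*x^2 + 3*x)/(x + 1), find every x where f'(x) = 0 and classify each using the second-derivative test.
f'(x) = (-2*x^2 - 4*x + 3)/(x^2 + 2*x + 1)

Solve f'(x) = 0:
  f'(x) = -(2*x^2 + 4*x - 3)/(x + 1)^2; the denominator is positive wherever f is defined, so f'(x) = 0 ⇔ -2*x^2 - 4*x + 3 = 0.
  2*x^2 + 4*x - 3 = 0 has no rational roots; quadratic formula: x = (-4 ± √40)/4.
  ⇒ x = -sqrt(10)/2 - 1 ≈ -2.5811, -1 + sqrt(10)/2 ≈ 0.5811

f''(x) = -10/(x^3 + 3*x^2 + 3*x + 1)
Second-derivative test at each critical point:
  f''(-2.5811) = 2.5298 > 0 → local minimum
  f''(0.5811) = -2.5298 < 0 → local maximum

Critical points: x = -sqrt(10)/2 - 1 ≈ -2.5811 (local minimum); x = -1 + sqrt(10)/2 ≈ 0.5811 (local maximum)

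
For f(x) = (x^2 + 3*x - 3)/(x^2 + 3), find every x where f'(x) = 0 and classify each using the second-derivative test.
f'(x) = 3*(-x^2 + 4*x + 3)/(x^4 + 6*x^2 + 9)

Solve f'(x) = 0:
  f'(x) = -3*(x^2 - 4*x - 3)/(x^2 + 3)^2; the denominator is positive wherever f is defined, so f'(x) = 0 ⇔ -3*x^2 + 12*x + 9 = 0.
  Factor: -3*x^2 + 12*x + 9 = -3*(x^2 - 4*x - 3); x^2 - 4*x - 3 = 0 has no rational roots; quadratic formula: x = (4 ± √28)/2.
  ⇒ x = 2 - sqrt(7) ≈ -0.6458, 2 + sqrt(7) ≈ 4.6458

f''(x) = 6*(x^3 - 6*x^2 - 9*x + 6)/(x^6 + 9*x^4 + 27*x^2 + 27)
Second-derivative test at each critical point:
  f''(-0.6458) = 1.3596 > 0 → local minimum
  f''(4.6458) = -0.0263 < 0 → local maximum

Critical points: x = 2 - sqrt(7) ≈ -0.6458 (local minimum); x = 2 + sqrt(7) ≈ 4.6458 (local maximum)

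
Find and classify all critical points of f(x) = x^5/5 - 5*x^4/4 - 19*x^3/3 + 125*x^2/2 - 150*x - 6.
f'(x) = x^4 - 5*x^3 - 19*x^2 + 125*x - 150

Solve f'(x) = 0:
  Factor: x^4 - 5*x^3 - 19*x^2 + 125*x - 150 = (x - 5)*(x - 3)*(x - 2)*(x + 5) = 0.
  ⇒ x = -5, 2, 3, 5

f''(x) = 4*x^3 - 15*x^2 - 38*x + 125
Second-derivative test at each critical point:
  f''(-5) = -560 < 0 → local maximum
  f''(2) = 21 > 0 → local minimum
  f''(3) = -16 < 0 → local maximum
  f''(5) = 60 > 0 → local minimum

Critical points: x = -5 (local maximum); x = 2 (local minimum); x = 3 (local maximum); x = 5 (local minimum)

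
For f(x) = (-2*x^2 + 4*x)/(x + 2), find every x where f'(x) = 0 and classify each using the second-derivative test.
f'(x) = 2*(-x^2 - 4*x + 4)/(x^2 + 4*x + 4)

Solve f'(x) = 0:
  f'(x) = -2*(x^2 + 4*x - 4)/(x + 2)^2; the denominator is positive wherever f is defined, so f'(x) = 0 ⇔ -2*x^2 - 8*x + 8 = 0.
  Factor: -2*x^2 - 8*x + 8 = -2*(x^2 + 4*x - 4); x^2 + 4*x - 4 = 0 has no rational roots; quadratic formula: x = (-4 ± √32)/2.
  ⇒ x = -2*sqrt(2) - 2 ≈ -4.8284, -2 + 2*sqrt(2) ≈ 0.8284

f''(x) = -32/(x^3 + 6*x^2 + 12*x + 8)
Second-derivative test at each critical point:
  f''(-4.8284) = 1.4142 > 0 → local minimum
  f''(0.8284) = -1.4142 < 0 → local maximum

Critical points: x = -2*sqrt(2) - 2 ≈ -4.8284 (local minimum); x = -2 + 2*sqrt(2) ≈ 0.8284 (local maximum)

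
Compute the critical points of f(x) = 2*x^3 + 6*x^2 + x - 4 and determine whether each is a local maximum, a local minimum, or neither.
f'(x) = 6*x^2 + 12*x + 1

Solve f'(x) = 0:
  6*x^2 + 12*x + 1 = 0 has no rational roots; quadratic formula: x = (-12 ± √120)/12.
  ⇒ x = -1 - sqrt(30)/6 ≈ -1.9129, -1 + sqrt(30)/6 ≈ -0.0871

f''(x) = 12*x + 12
Second-derivative test at each critical point:
  f''(-1.9129) = -10.9545 < 0 → local maximum
  f''(-0.0871) = 10.9545 > 0 → local minimum

Critical points: x = -1 - sqrt(30)/6 ≈ -1.9129 (local maximum); x = -1 + sqrt(30)/6 ≈ -0.0871 (local minimum)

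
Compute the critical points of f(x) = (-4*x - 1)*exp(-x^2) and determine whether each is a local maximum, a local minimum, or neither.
f'(x) = 2*(x*(4*x + 1) - 2)*exp(-x^2)

Solve f'(x) = 0:
  f'(x) = (8*x^2 + 2*x - 4)·exp(-x^2) and exp(-x^2) > 0 for every x, so f'(x) = 0 ⇔ 8*x^2 + 2*x - 4 = 0.
  Factor: 8*x^2 + 2*x - 4 = 2*(4*x^2 + x - 2); 4*x^2 + x - 2 = 0 has no rational roots; quadratic formula: x = (-1 ± √33)/8.
  ⇒ x = -sqrt(33)/8 - 1/8 ≈ -0.8431, -1/8 + sqrt(33)/8 ≈ 0.5931

f''(x) = 2*(-8*x^3 - 2*x^2 + 12*x + 1)*exp(-x^2)
Second-derivative test at each critical point:
  f''(-0.8431) = -5.6442 < 0 → local maximum
  f''(0.5931) = 8.0822 > 0 → local minimum

Critical points: x = -sqrt(33)/8 - 1/8 ≈ -0.8431 (local maximum); x = -1/8 + sqrt(33)/8 ≈ 0.5931 (local minimum)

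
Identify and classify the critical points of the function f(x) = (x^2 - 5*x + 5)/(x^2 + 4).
f'(x) = (5*x^2 - 2*x - 20)/(x^4 + 8*x^2 + 16)

Solve f'(x) = 0:
  f'(x) = (5*x^2 - 2*x - 20)/(x^2 + 4)^2; the denominator is positive wherever f is defined, so f'(x) = 0 ⇔ 5*x^2 - 2*x - 20 = 0.
  5*x^2 - 2*x - 20 = 0 has no rational roots; quadratic formula: x = (2 ± √404)/10.
  ⇒ x = 1/5 - sqrt(101)/5 ≈ -1.8100, 1/5 + sqrt(101)/5 ≈ 2.2100

f''(x) = 2*(-5*x^3 + 3*x^2 + 60*x - 4)/(x^6 + 12*x^4 + 48*x^2 + 64)
Second-derivative test at each critical point:
  f''(-1.8100) = -0.3797 < 0 → local maximum
  f''(2.2100) = 0.2547 > 0 → local minimum

Critical points: x = 1/5 - sqrt(101)/5 ≈ -1.8100 (local maximum); x = 1/5 + sqrt(101)/5 ≈ 2.2100 (local minimum)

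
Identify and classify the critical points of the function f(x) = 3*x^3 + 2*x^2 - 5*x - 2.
f'(x) = 9*x^2 + 4*x - 5

Solve f'(x) = 0:
  Factor: 9*x^2 + 4*x - 5 = (x + 1)*(9*x - 5) = 0.
  ⇒ x = -1, 5/9

f''(x) = 18*x + 4
Second-derivative test at each critical point:
  f''(-1) = -14 < 0 → local maximum
  f''(5/9) = 14 > 0 → local minimum

Critical points: x = -1 (local maximum); x = 5/9 (local minimum)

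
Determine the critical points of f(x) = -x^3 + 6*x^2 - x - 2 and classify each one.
f'(x) = -3*x^2 + 12*x - 1

Solve f'(x) = 0:
  3*x^2 - 12*x + 1 = 0 has no rational roots; quadratic formula: x = (12 ± √132)/6.
  ⇒ x = 2 - sqrt(33)/3 ≈ 0.0851, sqrt(33)/3 + 2 ≈ 3.9149

f''(x) = 12 - 6*x
Second-derivative test at each critical point:
  f''(0.0851) = 11.4891 > 0 → local minimum
  f''(3.9149) = -11.4891 < 0 → local maximum

Critical points: x = 2 - sqrt(33)/3 ≈ 0.0851 (local minimum); x = sqrt(33)/3 + 2 ≈ 3.9149 (local maximum)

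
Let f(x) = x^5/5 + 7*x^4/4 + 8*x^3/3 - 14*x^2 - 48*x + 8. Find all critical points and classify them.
f'(x) = x^4 + 7*x^3 + 8*x^2 - 28*x - 48

Solve f'(x) = 0:
  Factor: x^4 + 7*x^3 + 8*x^2 - 28*x - 48 = (x - 2)*(x + 2)*(x + 3)*(x + 4) = 0.
  ⇒ x = -4, -3, -2, 2

f''(x) = 4*x^3 + 21*x^2 + 16*x - 28
Second-derivative test at each critical point:
  f''(-4) = -12 < 0 → local maximum
  f''(-3) = 5 > 0 → local minimum
  f''(-2) = -8 < 0 → local maximum
  f''(2) = 120 > 0 → local minimum

Critical points: x = -4 (local maximum); x = -3 (local minimum); x = -2 (local maximum); x = 2 (local minimum)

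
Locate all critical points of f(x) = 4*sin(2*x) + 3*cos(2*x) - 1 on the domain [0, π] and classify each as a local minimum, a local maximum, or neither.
f'(x) = -6*sin(2*x) + 8*cos(2*x)

Solve f'(x) = 0 on [0, π]:
  f'(x) = 0 ⇔ 4*cos(2*x) = 3*sin(2*x) ⇔ tan(2*x) = 4/3, i.e. 2*x = arctan(4/3) + nπ; keep the solutions lying in [0, π].
  ⇒ x = atan(4/3)/2 ≈ 0.4636, atan(4/3)/2 + pi/2 ≈ 2.0344

f''(x) = -16*sin(2*x) - 12*cos(2*x)
Second-derivative test at each critical point:
  f''(0.4636) = -20 < 0 → local maximum
  f''(2.0344) = 20 > 0 → local minimum

Critical points: x = atan(4/3)/2 ≈ 0.4636 (local maximum); x = atan(4/3)/2 + pi/2 ≈ 2.0344 (local minimum)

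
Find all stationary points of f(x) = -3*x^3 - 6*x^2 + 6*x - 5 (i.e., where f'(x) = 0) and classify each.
f'(x) = -9*x^2 - 12*x + 6

Solve f'(x) = 0:
  Factor: -9*x^2 - 12*x + 6 = -3*(3*x^2 + 4*x - 2); 3*x^2 + 4*x - 2 = 0 has no rational roots; quadratic formula: x = (-4 ± √40)/6.
  ⇒ x = -sqrt(10)/3 - 2/3 ≈ -1.7208, -2/3 + sqrt(10)/3 ≈ 0.3874

f''(x) = -18*x - 12
Second-derivative test at each critical point:
  f''(-1.7208) = 18.9737 > 0 → local minimum
  f''(0.3874) = -18.9737 < 0 → local maximum

Critical points: x = -sqrt(10)/3 - 2/3 ≈ -1.7208 (local minimum); x = -2/3 + sqrt(10)/3 ≈ 0.3874 (local maximum)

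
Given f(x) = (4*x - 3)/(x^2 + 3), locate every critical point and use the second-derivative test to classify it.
f'(x) = 2*(-2*x^2 + 3*x + 6)/(x^4 + 6*x^2 + 9)

Solve f'(x) = 0:
  f'(x) = -2*(2*x^2 - 3*x - 6)/(x^2 + 3)^2; the denominator is positive wherever f is defined, so f'(x) = 0 ⇔ -4*x^2 + 6*x + 12 = 0.
  Factor: -4*x^2 + 6*x + 12 = -2*(2*x^2 - 3*x - 6); 2*x^2 - 3*x - 6 = 0 has no rational roots; quadratic formula: x = (3 ± √57)/4.
  ⇒ x = 3/4 - sqrt(57)/4 ≈ -1.1375, 3/4 + sqrt(57)/4 ≈ 2.6375

f''(x) = 2*(4*x^2*(4*x - 3) + 3*(1 - 4*x)*(x^2 + 3))/(x^2 + 3)^3
Second-derivative test at each critical point:
  f''(-1.1375) = 0.8190 > 0 → local minimum
  f''(2.6375) = -0.1523 < 0 → local maximum

Critical points: x = 3/4 - sqrt(57)/4 ≈ -1.1375 (local minimum); x = 3/4 + sqrt(57)/4 ≈ 2.6375 (local maximum)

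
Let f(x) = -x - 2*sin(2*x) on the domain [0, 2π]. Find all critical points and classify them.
f'(x) = 8*sin(x)^2 - 5

Solve f'(x) = 0 on [0, 2π]:
  f'(x) = 0 ⇔ cos(2*x) = -1/4, i.e. 2*x = ±arccos(-1/4) + 2nπ; keep the solutions lying in [0, 2π].
  ⇒ x = acos(-1/4)/2 ≈ 0.9117, pi - acos(-1/4)/2 ≈ 2.2299, acos(-1/4)/2 + pi ≈ 4.0533, -acos(-1/4)/2 + 2*pi ≈ 5.3714

f''(x) = 8*sin(2*x)
Second-derivative test at each critical point:
  f''(0.9117) = 7.7460 > 0 → local minimum
  f''(2.2299) = -7.7460 < 0 → local maximum
  f''(4.0533) = 7.7460 > 0 → local minimum
  f''(5.3714) = -7.7460 < 0 → local maximum

Critical points: x = acos(-1/4)/2 ≈ 0.9117 (local minimum); x = pi - acos(-1/4)/2 ≈ 2.2299 (local maximum); x = acos(-1/4)/2 + pi ≈ 4.0533 (local minimum); x = -acos(-1/4)/2 + 2*pi ≈ 5.3714 (local maximum)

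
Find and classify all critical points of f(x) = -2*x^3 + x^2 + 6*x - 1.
f'(x) = -6*x^2 + 2*x + 6

Solve f'(x) = 0:
  Factor: -6*x^2 + 2*x + 6 = -2*(3*x^2 - x - 3); 3*x^2 - x - 3 = 0 has no rational roots; quadratic formula: x = (1 ± √37)/6.
  ⇒ x = 1/6 - sqrt(37)/6 ≈ -0.8471, 1/6 + sqrt(37)/6 ≈ 1.1805

f''(x) = 2 - 12*x
Second-derivative test at each critical point:
  f''(-0.8471) = 12.1655 > 0 → local minimum
  f''(1.1805) = -12.1655 < 0 → local maximum

Critical points: x = 1/6 - sqrt(37)/6 ≈ -0.8471 (local minimum); x = 1/6 + sqrt(37)/6 ≈ 1.1805 (local maximum)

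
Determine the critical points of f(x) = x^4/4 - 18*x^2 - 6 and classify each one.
f'(x) = x*(x^2 - 36)

Solve f'(x) = 0:
  Factor: x^3 - 36*x = x*(x - 6)*(x + 6) = 0.
  ⇒ x = -6, 0, 6

f''(x) = 3*x^2 - 36
Second-derivative test at each critical point:
  f''(-6) = 72 > 0 → local minimum
  f''(0) = -36 < 0 → local maximum
  f''(6) = 72 > 0 → local minimum

Critical points: x = -6 (local minimum); x = 0 (local maximum); x = 6 (local minimum)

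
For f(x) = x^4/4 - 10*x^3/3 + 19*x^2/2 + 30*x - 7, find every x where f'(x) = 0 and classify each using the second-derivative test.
f'(x) = x^3 - 10*x^2 + 19*x + 30

Solve f'(x) = 0:
  Factor: x^3 - 10*x^2 + 19*x + 30 = (x - 6)*(x - 5)*(x + 1) = 0.
  ⇒ x = -1, 5, 6

f''(x) = 3*x^2 - 20*x + 19
Second-derivative test at each critical point:
  f''(-1) = 42 > 0 → local minimum
  f''(5) = -6 < 0 → local maximum
  f''(6) = 7 > 0 → local minimum

Critical points: x = -1 (local minimum); x = 5 (local maximum); x = 6 (local minimum)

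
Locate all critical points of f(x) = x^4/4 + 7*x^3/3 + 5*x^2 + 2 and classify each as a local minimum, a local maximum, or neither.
f'(x) = x*(x^2 + 7*x + 10)

Solve f'(x) = 0:
  Factor: x^3 + 7*x^2 + 10*x = x*(x + 2)*(x + 5) = 0.
  ⇒ x = -5, -2, 0

f''(x) = 3*x^2 + 14*x + 10
Second-derivative test at each critical point:
  f''(-5) = 15 > 0 → local minimum
  f''(-2) = -6 < 0 → local maximum
  f''(0) = 10 > 0 → local minimum

Critical points: x = -5 (local minimum); x = -2 (local maximum); x = 0 (local minimum)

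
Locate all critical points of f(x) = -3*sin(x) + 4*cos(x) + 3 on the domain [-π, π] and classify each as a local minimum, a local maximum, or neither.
f'(x) = -4*sin(x) - 3*cos(x)

Solve f'(x) = 0 on [-π, π]:
  f'(x) = 0 ⇔ -3*cos(x) = 4*sin(x) ⇔ tan(x) = -3/4, i.e. x = arctan(-3/4) + nπ; keep the solutions lying in [-π, π].
  ⇒ x = -atan(3/4) ≈ -0.6435, pi - atan(3/4) ≈ 2.4981

f''(x) = 3*sin(x) - 4*cos(x)
Second-derivative test at each critical point:
  f''(-0.6435) = -5 < 0 → local maximum
  f''(2.4981) = 5 > 0 → local minimum

Critical points: x = -atan(3/4) ≈ -0.6435 (local maximum); x = pi - atan(3/4) ≈ 2.4981 (local minimum)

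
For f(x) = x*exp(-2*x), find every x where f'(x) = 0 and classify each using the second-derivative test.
f'(x) = (1 - 2*x)*exp(-2*x)

Solve f'(x) = 0:
  f'(x) = (1 - 2*x)·exp(-2*x) and exp(-2*x) > 0 for every x, so f'(x) = 0 ⇔ 1 - 2*x = 0.
  1 - 2*x = 0.
  ⇒ x = 1/2

f''(x) = 4*(x - 1)*exp(-2*x)
Second-derivative test at each critical point:
  f''(1/2) = -0.7358 < 0 → local maximum

Critical points: x = 1/2 (local maximum)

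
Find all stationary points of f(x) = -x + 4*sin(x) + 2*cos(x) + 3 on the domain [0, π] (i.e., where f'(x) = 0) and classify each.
f'(x) = -2*sin(x) + 4*cos(x) - 1

Solve f'(x) = 0 on [0, π]:
  f'(x) = 0 ⇔ -2*sin(x) + 4*cos(x) = 1. Write the left side as R·cos(x + φ) with R = √(4² + 2²) = 2*sqrt(5), cos φ = 2*sqrt(5)/5, sin φ = sqrt(5)/5; then cos(x + φ) = sqrt(5)/10. Solve for x and keep the solutions lying in [0, π].
  ⇒ x = atan((-1 + 2*sqrt(19))/(2 + sqrt(19))) ≈ 0.8816

f''(x) = -4*sin(x) - 2*cos(x)
Second-derivative test at each critical point:
  f''(0.8816) = -4.3589 < 0 → local maximum

Critical points: x = atan((-1 + 2*sqrt(19))/(2 + sqrt(19))) ≈ 0.8816 (local maximum)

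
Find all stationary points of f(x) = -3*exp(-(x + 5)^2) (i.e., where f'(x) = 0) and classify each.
f'(x) = 6*(x + 5)*exp(-(x + 5)^2)

Solve f'(x) = 0:
  f'(x) = (6*x + 30)·exp(-(x + 5)^2) and exp(-(x + 5)^2) > 0 for every x, so f'(x) = 0 ⇔ 6*x + 30 = 0.
  Factor: 6*x + 30 = 6*(x + 5) = 0.
  ⇒ x = -5

f''(x) = 6*(1 - 2*(x + 5)^2)*exp(-(x + 5)^2)
Second-derivative test at each critical point:
  f''(-5) = 6 > 0 → local minimum

Critical points: x = -5 (local minimum)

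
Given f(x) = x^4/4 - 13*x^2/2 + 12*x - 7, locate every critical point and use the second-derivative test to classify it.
f'(x) = x^3 - 13*x + 12

Solve f'(x) = 0:
  Factor: x^3 - 13*x + 12 = (x - 3)*(x - 1)*(x + 4) = 0.
  ⇒ x = -4, 1, 3

f''(x) = 3*x^2 - 13
Second-derivative test at each critical point:
  f''(-4) = 35 > 0 → local minimum
  f''(1) = -10 < 0 → local maximum
  f''(3) = 14 > 0 → local minimum

Critical points: x = -4 (local minimum); x = 1 (local maximum); x = 3 (local minimum)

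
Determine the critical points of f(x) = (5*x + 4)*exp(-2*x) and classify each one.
f'(x) = (-10*x - 3)*exp(-2*x)

Solve f'(x) = 0:
  f'(x) = (-10*x - 3)·exp(-2*x) and exp(-2*x) > 0 for every x, so f'(x) = 0 ⇔ -10*x - 3 = 0.
  -10*x - 3 = 0.
  ⇒ x = -3/10

f''(x) = 4*(5*x - 1)*exp(-2*x)
Second-derivative test at each critical point:
  f''(-3/10) = -18.2212 < 0 → local maximum

Critical points: x = -3/10 (local maximum)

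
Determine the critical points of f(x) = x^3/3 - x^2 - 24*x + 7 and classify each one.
f'(x) = x^2 - 2*x - 24

Solve f'(x) = 0:
  Factor: x^2 - 2*x - 24 = (x - 6)*(x + 4) = 0.
  ⇒ x = -4, 6

f''(x) = 2*x - 2
Second-derivative test at each critical point:
  f''(-4) = -10 < 0 → local maximum
  f''(6) = 10 > 0 → local minimum

Critical points: x = -4 (local maximum); x = 6 (local minimum)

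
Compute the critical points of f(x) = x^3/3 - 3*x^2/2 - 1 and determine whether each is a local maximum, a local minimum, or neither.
f'(x) = x*(x - 3)

Solve f'(x) = 0:
  Factor: x^2 - 3*x = x*(x - 3) = 0.
  ⇒ x = 0, 3

f''(x) = 2*x - 3
Second-derivative test at each critical point:
  f''(0) = -3 < 0 → local maximum
  f''(3) = 3 > 0 → local minimum

Critical points: x = 0 (local maximum); x = 3 (local minimum)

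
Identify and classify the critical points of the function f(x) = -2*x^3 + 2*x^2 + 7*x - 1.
f'(x) = -6*x^2 + 4*x + 7

Solve f'(x) = 0:
  6*x^2 - 4*x - 7 = 0 has no rational roots; quadratic formula: x = (4 ± √184)/12.
  ⇒ x = 1/3 - sqrt(46)/6 ≈ -0.7971, 1/3 + sqrt(46)/6 ≈ 1.4637

f''(x) = 4 - 12*x
Second-derivative test at each critical point:
  f''(-0.7971) = 13.5647 > 0 → local minimum
  f''(1.4637) = -13.5647 < 0 → local maximum

Critical points: x = 1/3 - sqrt(46)/6 ≈ -0.7971 (local minimum); x = 1/3 + sqrt(46)/6 ≈ 1.4637 (local maximum)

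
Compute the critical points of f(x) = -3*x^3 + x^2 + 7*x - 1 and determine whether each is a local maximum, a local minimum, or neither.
f'(x) = -9*x^2 + 2*x + 7

Solve f'(x) = 0:
  Factor: -9*x^2 + 2*x + 7 = -(x - 1)*(9*x + 7) = 0.
  ⇒ x = -7/9, 1

f''(x) = 2 - 18*x
Second-derivative test at each critical point:
  f''(-7/9) = 16 > 0 → local minimum
  f''(1) = -16 < 0 → local maximum

Critical points: x = -7/9 (local minimum); x = 1 (local maximum)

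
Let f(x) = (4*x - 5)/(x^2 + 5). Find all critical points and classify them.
f'(x) = 2*(-2*x^2 + 5*x + 10)/(x^4 + 10*x^2 + 25)

Solve f'(x) = 0:
  f'(x) = -2*(2*x^2 - 5*x - 10)/(x^2 + 5)^2; the denominator is positive wherever f is defined, so f'(x) = 0 ⇔ -4*x^2 + 10*x + 20 = 0.
  Factor: -4*x^2 + 10*x + 20 = -2*(2*x^2 - 5*x - 10); 2*x^2 - 5*x - 10 = 0 has no rational roots; quadratic formula: x = (5 ± √105)/4.
  ⇒ x = 5/4 - sqrt(105)/4 ≈ -1.3117, 5/4 + sqrt(105)/4 ≈ 3.8117

f''(x) = 2*(4*x^2*(4*x - 5) + (5 - 12*x)*(x^2 + 5))/(x^2 + 5)^3
Second-derivative test at each critical point:
  f''(-1.3117) = 0.4537 > 0 → local minimum
  f''(3.8117) = -0.0537 < 0 → local maximum

Critical points: x = 5/4 - sqrt(105)/4 ≈ -1.3117 (local minimum); x = 5/4 + sqrt(105)/4 ≈ 3.8117 (local maximum)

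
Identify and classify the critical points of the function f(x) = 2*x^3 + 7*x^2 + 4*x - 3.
f'(x) = 6*x^2 + 14*x + 4

Solve f'(x) = 0:
  Factor: 6*x^2 + 14*x + 4 = 2*(x + 2)*(3*x + 1) = 0.
  ⇒ x = -2, -1/3

f''(x) = 12*x + 14
Second-derivative test at each critical point:
  f''(-2) = -10 < 0 → local maximum
  f''(-1/3) = 10 > 0 → local minimum

Critical points: x = -2 (local maximum); x = -1/3 (local minimum)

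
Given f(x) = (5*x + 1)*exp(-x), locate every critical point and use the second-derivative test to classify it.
f'(x) = (4 - 5*x)*exp(-x)

Solve f'(x) = 0:
  f'(x) = (4 - 5*x)·exp(-x) and exp(-x) > 0 for every x, so f'(x) = 0 ⇔ 4 - 5*x = 0.
  4 - 5*x = 0.
  ⇒ x = 4/5

f''(x) = (5*x - 9)*exp(-x)
Second-derivative test at each critical point:
  f''(4/5) = -2.2466 < 0 → local maximum

Critical points: x = 4/5 (local maximum)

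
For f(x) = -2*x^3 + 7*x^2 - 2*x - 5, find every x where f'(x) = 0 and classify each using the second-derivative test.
f'(x) = -6*x^2 + 14*x - 2

Solve f'(x) = 0:
  Factor: -6*x^2 + 14*x - 2 = -2*(3*x^2 - 7*x + 1); 3*x^2 - 7*x + 1 = 0 has no rational roots; quadratic formula: x = (7 ± √37)/6.
  ⇒ x = 7/6 - sqrt(37)/6 ≈ 0.1529, sqrt(37)/6 + 7/6 ≈ 2.1805

f''(x) = 14 - 12*x
Second-derivative test at each critical point:
  f''(0.1529) = 12.1655 > 0 → local minimum
  f''(2.1805) = -12.1655 < 0 → local maximum

Critical points: x = 7/6 - sqrt(37)/6 ≈ 0.1529 (local minimum); x = sqrt(37)/6 + 7/6 ≈ 2.1805 (local maximum)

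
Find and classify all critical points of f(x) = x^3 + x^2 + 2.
f'(x) = x*(3*x + 2)

Solve f'(x) = 0:
  Factor: 3*x^2 + 2*x = x*(3*x + 2) = 0.
  ⇒ x = -2/3, 0

f''(x) = 6*x + 2
Second-derivative test at each critical point:
  f''(-2/3) = -2 < 0 → local maximum
  f''(0) = 2 > 0 → local minimum

Critical points: x = -2/3 (local maximum); x = 0 (local minimum)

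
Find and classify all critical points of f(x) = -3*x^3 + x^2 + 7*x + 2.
f'(x) = -9*x^2 + 2*x + 7

Solve f'(x) = 0:
  Factor: -9*x^2 + 2*x + 7 = -(x - 1)*(9*x + 7) = 0.
  ⇒ x = -7/9, 1

f''(x) = 2 - 18*x
Second-derivative test at each critical point:
  f''(-7/9) = 16 > 0 → local minimum
  f''(1) = -16 < 0 → local maximum

Critical points: x = -7/9 (local minimum); x = 1 (local maximum)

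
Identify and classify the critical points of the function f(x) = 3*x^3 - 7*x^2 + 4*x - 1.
f'(x) = 9*x^2 - 14*x + 4

Solve f'(x) = 0:
  9*x^2 - 14*x + 4 = 0 has no rational roots; quadratic formula: x = (14 ± √52)/18.
  ⇒ x = 7/9 - sqrt(13)/9 ≈ 0.3772, sqrt(13)/9 + 7/9 ≈ 1.1784

f''(x) = 18*x - 14
Second-derivative test at each critical point:
  f''(0.3772) = -7.2111 < 0 → local maximum
  f''(1.1784) = 7.2111 > 0 → local minimum

Critical points: x = 7/9 - sqrt(13)/9 ≈ 0.3772 (local maximum); x = sqrt(13)/9 + 7/9 ≈ 1.1784 (local minimum)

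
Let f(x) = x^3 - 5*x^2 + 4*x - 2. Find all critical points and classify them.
f'(x) = 3*x^2 - 10*x + 4

Solve f'(x) = 0:
  3*x^2 - 10*x + 4 = 0 has no rational roots; quadratic formula: x = (10 ± √52)/6.
  ⇒ x = 5/3 - sqrt(13)/3 ≈ 0.4648, sqrt(13)/3 + 5/3 ≈ 2.8685

f''(x) = 6*x - 10
Second-derivative test at each critical point:
  f''(0.4648) = -7.2111 < 0 → local maximum
  f''(2.8685) = 7.2111 > 0 → local minimum

Critical points: x = 5/3 - sqrt(13)/3 ≈ 0.4648 (local maximum); x = sqrt(13)/3 + 5/3 ≈ 2.8685 (local minimum)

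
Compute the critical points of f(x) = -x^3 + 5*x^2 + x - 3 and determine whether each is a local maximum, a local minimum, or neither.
f'(x) = -3*x^2 + 10*x + 1

Solve f'(x) = 0:
  3*x^2 - 10*x - 1 = 0 has no rational roots; quadratic formula: x = (10 ± √112)/6.
  ⇒ x = 5/3 - 2*sqrt(7)/3 ≈ -0.0972, 5/3 + 2*sqrt(7)/3 ≈ 3.4305

f''(x) = 10 - 6*x
Second-derivative test at each critical point:
  f''(-0.0972) = 10.5830 > 0 → local minimum
  f''(3.4305) = -10.5830 < 0 → local maximum

Critical points: x = 5/3 - 2*sqrt(7)/3 ≈ -0.0972 (local minimum); x = 5/3 + 2*sqrt(7)/3 ≈ 3.4305 (local maximum)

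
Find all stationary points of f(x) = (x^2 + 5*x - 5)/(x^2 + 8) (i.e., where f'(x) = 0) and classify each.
f'(x) = (-5*x^2 + 26*x + 40)/(x^4 + 16*x^2 + 64)

Solve f'(x) = 0:
  f'(x) = -(5*x^2 - 26*x - 40)/(x^2 + 8)^2; the denominator is positive wherever f is defined, so f'(x) = 0 ⇔ -5*x^2 + 26*x + 40 = 0.
  5*x^2 - 26*x - 40 = 0 has no rational roots; quadratic formula: x = (26 ± √1476)/10.
  ⇒ x = 13/5 - 3*sqrt(41)/5 ≈ -1.2419, 13/5 + 3*sqrt(41)/5 ≈ 6.4419

f''(x) = 2*(5*x^3 - 39*x^2 - 120*x + 104)/(x^6 + 24*x^4 + 192*x^2 + 512)
Second-derivative test at each critical point:
  f''(-1.2419) = 0.4219 > 0 → local minimum
  f''(6.4419) = -0.0157 < 0 → local maximum

Critical points: x = 13/5 - 3*sqrt(41)/5 ≈ -1.2419 (local minimum); x = 13/5 + 3*sqrt(41)/5 ≈ 6.4419 (local maximum)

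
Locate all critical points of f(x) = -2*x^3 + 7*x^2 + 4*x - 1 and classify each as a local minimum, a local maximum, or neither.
f'(x) = -6*x^2 + 14*x + 4

Solve f'(x) = 0:
  Factor: -6*x^2 + 14*x + 4 = -2*(3*x^2 - 7*x - 2); 3*x^2 - 7*x - 2 = 0 has no rational roots; quadratic formula: x = (7 ± √73)/6.
  ⇒ x = 7/6 - sqrt(73)/6 ≈ -0.2573, 7/6 + sqrt(73)/6 ≈ 2.5907

f''(x) = 14 - 12*x
Second-derivative test at each critical point:
  f''(-0.2573) = 17.0880 > 0 → local minimum
  f''(2.5907) = -17.0880 < 0 → local maximum

Critical points: x = 7/6 - sqrt(73)/6 ≈ -0.2573 (local minimum); x = 7/6 + sqrt(73)/6 ≈ 2.5907 (local maximum)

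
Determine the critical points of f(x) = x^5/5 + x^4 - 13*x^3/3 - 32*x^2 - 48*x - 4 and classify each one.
f'(x) = x^4 + 4*x^3 - 13*x^2 - 64*x - 48

Solve f'(x) = 0:
  Factor: x^4 + 4*x^3 - 13*x^2 - 64*x - 48 = (x - 4)*(x + 1)*(x + 3)*(x + 4) = 0.
  ⇒ x = -4, -3, -1, 4

f''(x) = 4*x^3 + 12*x^2 - 26*x - 64
Second-derivative test at each critical point:
  f''(-4) = -24 < 0 → local maximum
  f''(-3) = 14 > 0 → local minimum
  f''(-1) = -30 < 0 → local maximum
  f''(4) = 280 > 0 → local minimum

Critical points: x = -4 (local maximum); x = -3 (local minimum); x = -1 (local maximum); x = 4 (local minimum)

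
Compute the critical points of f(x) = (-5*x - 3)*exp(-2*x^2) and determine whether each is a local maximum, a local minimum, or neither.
f'(x) = (4*x*(5*x + 3) - 5)*exp(-2*x^2)

Solve f'(x) = 0:
  f'(x) = (20*x^2 + 12*x - 5)·exp(-2*x^2) and exp(-2*x^2) > 0 for every x, so f'(x) = 0 ⇔ 20*x^2 + 12*x - 5 = 0.
  20*x^2 + 12*x - 5 = 0 has no rational roots; quadratic formula: x = (-12 ± √544)/40.
  ⇒ x = -sqrt(34)/10 - 3/10 ≈ -0.8831, -3/10 + sqrt(34)/10 ≈ 0.2831

f''(x) = 4*(-20*x^3 - 12*x^2 + 15*x + 3)*exp(-2*x^2)
Second-derivative test at each critical point:
  f''(-0.8831) = -4.9026 < 0 → local maximum
  f''(0.2831) = 19.8696 > 0 → local minimum

Critical points: x = -sqrt(34)/10 - 3/10 ≈ -0.8831 (local maximum); x = -3/10 + sqrt(34)/10 ≈ 0.2831 (local minimum)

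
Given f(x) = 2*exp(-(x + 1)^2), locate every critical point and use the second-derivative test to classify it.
f'(x) = 4*(-x - 1)*exp(-(x + 1)^2)

Solve f'(x) = 0:
  f'(x) = (-4*x - 4)·exp(-(x + 1)^2) and exp(-(x + 1)^2) > 0 for every x, so f'(x) = 0 ⇔ -4*x - 4 = 0.
  Factor: -4*x - 4 = -4*(x + 1) = 0.
  ⇒ x = -1

f''(x) = 4*(2*(x + 1)^2 - 1)*exp(-(x + 1)^2)
Second-derivative test at each critical point:
  f''(-1) = -4 < 0 → local maximum

Critical points: x = -1 (local maximum)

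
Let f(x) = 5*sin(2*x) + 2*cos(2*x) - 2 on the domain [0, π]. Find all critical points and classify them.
f'(x) = -4*sin(2*x) + 10*cos(2*x)

Solve f'(x) = 0 on [0, π]:
  f'(x) = 0 ⇔ 5*cos(2*x) = 2*sin(2*x) ⇔ tan(2*x) = 5/2, i.e. 2*x = arctan(5/2) + nπ; keep the solutions lying in [0, π].
  ⇒ x = atan(5/2)/2 ≈ 0.5951, atan(5/2)/2 + pi/2 ≈ 2.1659

f''(x) = -20*sin(2*x) - 8*cos(2*x)
Second-derivative test at each critical point:
  f''(0.5951) = -21.5407 < 0 → local maximum
  f''(2.1659) = 21.5407 > 0 → local minimum

Critical points: x = atan(5/2)/2 ≈ 0.5951 (local maximum); x = atan(5/2)/2 + pi/2 ≈ 2.1659 (local minimum)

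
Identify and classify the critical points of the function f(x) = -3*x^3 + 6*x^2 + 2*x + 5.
f'(x) = -9*x^2 + 12*x + 2

Solve f'(x) = 0:
  9*x^2 - 12*x - 2 = 0 has no rational roots; quadratic formula: x = (12 ± √216)/18.
  ⇒ x = 2/3 - sqrt(6)/3 ≈ -0.1498, 2/3 + sqrt(6)/3 ≈ 1.4832

f''(x) = 12 - 18*x
Second-derivative test at each critical point:
  f''(-0.1498) = 14.6969 > 0 → local minimum
  f''(1.4832) = -14.6969 < 0 → local maximum

Critical points: x = 2/3 - sqrt(6)/3 ≈ -0.1498 (local minimum); x = 2/3 + sqrt(6)/3 ≈ 1.4832 (local maximum)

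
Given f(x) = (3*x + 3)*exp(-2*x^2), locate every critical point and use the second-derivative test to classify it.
f'(x) = 3*(-4*x*(x + 1) + 1)*exp(-2*x^2)

Solve f'(x) = 0:
  f'(x) = (-12*x^2 - 12*x + 3)·exp(-2*x^2) and exp(-2*x^2) > 0 for every x, so f'(x) = 0 ⇔ -12*x^2 - 12*x + 3 = 0.
  Factor: -12*x^2 - 12*x + 3 = -3*(4*x^2 + 4*x - 1); 4*x^2 + 4*x - 1 = 0 has no rational roots; quadratic formula: x = (-4 ± √32)/8.
  ⇒ x = -sqrt(2)/2 - 1/2 ≈ -1.2071, -1/2 + sqrt(2)/2 ≈ 0.2071

f''(x) = 12*(4*x^2*(x + 1) - 3*x - 1)*exp(-2*x^2)
Second-derivative test at each critical point:
  f''(-1.2071) = 0.9206 > 0 → local minimum
  f''(0.2071) = -15.5754 < 0 → local maximum

Critical points: x = -sqrt(2)/2 - 1/2 ≈ -1.2071 (local minimum); x = -1/2 + sqrt(2)/2 ≈ 0.2071 (local maximum)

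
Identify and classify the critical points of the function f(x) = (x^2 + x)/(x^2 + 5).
f'(x) = (-x^2 + 10*x + 5)/(x^4 + 10*x^2 + 25)

Solve f'(x) = 0:
  f'(x) = -(x^2 - 10*x - 5)/(x^2 + 5)^2; the denominator is positive wherever f is defined, so f'(x) = 0 ⇔ -x^2 + 10*x + 5 = 0.
  x^2 - 10*x - 5 = 0 has no rational roots; quadratic formula: x = (10 ± √120)/2.
  ⇒ x = 5 - sqrt(30) ≈ -0.4772, 5 + sqrt(30) ≈ 10.4772

f''(x) = 2*(x^3 - 15*x^2 - 15*x + 25)/(x^6 + 15*x^4 + 75*x^2 + 125)
Second-derivative test at each critical point:
  f''(-0.4772) = 0.4008 > 0 → local minimum
  f''(10.4772) = -0.0008 < 0 → local maximum

Critical points: x = 5 - sqrt(30) ≈ -0.4772 (local minimum); x = 5 + sqrt(30) ≈ 10.4772 (local maximum)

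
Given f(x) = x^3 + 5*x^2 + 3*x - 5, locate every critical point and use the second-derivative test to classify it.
f'(x) = 3*x^2 + 10*x + 3

Solve f'(x) = 0:
  Factor: 3*x^2 + 10*x + 3 = (x + 3)*(3*x + 1) = 0.
  ⇒ x = -3, -1/3

f''(x) = 6*x + 10
Second-derivative test at each critical point:
  f''(-3) = -8 < 0 → local maximum
  f''(-1/3) = 8 > 0 → local minimum

Critical points: x = -3 (local maximum); x = -1/3 (local minimum)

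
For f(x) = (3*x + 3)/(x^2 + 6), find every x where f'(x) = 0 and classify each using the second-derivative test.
f'(x) = 3*(x^2 - 2*x*(x + 1) + 6)/(x^2 + 6)^2

Solve f'(x) = 0:
  f'(x) = -3*(x^2 + 2*x - 6)/(x^2 + 6)^2; the denominator is positive wherever f is defined, so f'(x) = 0 ⇔ -3*x^2 - 6*x + 18 = 0.
  Factor: -3*x^2 - 6*x + 18 = -3*(x^2 + 2*x - 6); x^2 + 2*x - 6 = 0 has no rational roots; quadratic formula: x = (-2 ± √28)/2.
  ⇒ x = -sqrt(7) - 1 ≈ -3.6458, -1 + sqrt(7) ≈ 1.6458

f''(x) = 6*(4*x^2*(x + 1) - (3*x + 1)*(x^2 + 6))/(x^2 + 6)^3
Second-derivative test at each critical point:
  f''(-3.6458) = 0.0427 > 0 → local minimum
  f''(1.6458) = -0.2093 < 0 → local maximum

Critical points: x = -sqrt(7) - 1 ≈ -3.6458 (local minimum); x = -1 + sqrt(7) ≈ 1.6458 (local maximum)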